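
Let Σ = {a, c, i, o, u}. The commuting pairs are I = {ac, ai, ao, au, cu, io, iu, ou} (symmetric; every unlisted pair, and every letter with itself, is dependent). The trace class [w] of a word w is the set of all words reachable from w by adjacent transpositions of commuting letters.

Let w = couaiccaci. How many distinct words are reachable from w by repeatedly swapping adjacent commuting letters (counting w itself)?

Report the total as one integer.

720

#0=c has no predecessor
#1=o depends on [0:c]
#2=u has no predecessor
#3=a has no predecessor
#4=i depends on [0:c]
#5=c depends on [1:o, 4:i]
#6=c depends on [5:c]
#7=a depends on [3:a]
#8=c depends on [6:c]
#9=i depends on [8:c]
sources: [0:c, 2:u, 3:a]
N(rest) = Σ N(rest − s) over sources s of rest; N(one piece) = 1:
  size 1 → [2]=1  [7]=1  [9]=1
  size 2 → [2,7]=2  [2,9]=2  [3,7]=1  [7,9]=2  [8,9]=1
  size 3 → [2,3,7]=3  [2,7,9]=6  [2,8,9]=3  [3,7,9]=3  [6,8,9]=1  [7,8,9]=3
  size 4 → [2,3,7,9]=12  [2,6,8,9]=4  [2,7,8,9]=12  [3,7,8,9]=6  [5,6,8,9]=1  [6,7,8,9]=4
  size 5 → [1,5,6,8,9]=1  [2,3,7,8,9]=30  [2,5,6,8,9]=5  [2,6,7,8,9]=20  [3,6,7,8,9]=10  [4,5,6,8,9]=1  [5,6,7,8,9]=5
  size 6 → [1,2,5,6,8,9]=6  [1,4,5,6,8,9]=2  [1,5,6,7,8,9]=6  [2,3,6,7,8,9]=60  [2,4,5,6,8,9]=6  [2,5,6,7,8,9]=30  [3,5,6,7,8,9]=15  [4,5,6,7,8,9]=6
  size 7 → [0,1,4,5,6,8,9]=2  [1,2,4,5,6,8,9]=14  [1,2,5,6,7,8,9]=42  [1,3,5,6,7,8,9]=21  [1,4,5,6,7,8,9]=14  [2,3,5,6,7,8,9]=105  [2,4,5,6,7,8,9]=42  [3,4,5,6,7,8,9]=21
  size 8 → [0,1,2,4,5,6,8,9]=16  [0,1,4,5,6,7,8,9]=16  [1,2,3,5,6,7,8,9]=168  [1,2,4,5,6,7,8,9]=112  [1,3,4,5,6,7,8,9]=56  [2,3,4,5,6,7,8,9]=168
  first=0(c) contributes 504
  first=2(u) contributes 72
  first=3(a) contributes 144
|[w]| = 720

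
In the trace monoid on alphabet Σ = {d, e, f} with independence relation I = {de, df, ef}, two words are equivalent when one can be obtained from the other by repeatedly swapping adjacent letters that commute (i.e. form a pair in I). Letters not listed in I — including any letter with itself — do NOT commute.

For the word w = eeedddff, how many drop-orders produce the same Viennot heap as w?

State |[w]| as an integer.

560

0(e) covers ∅
1(e) covers 0:e
2(e) covers 1:e
3(d) covers ∅
4(d) covers 3:d
5(d) covers 4:d
6(f) covers ∅
7(f) covers 6:f
floor of heap: 0:e, 3:d, 6:f
completions by unplaced set U, small U first (add the entries for U minus each lowest piece of U):
  |U|=1: {2}:1  {5}:1  {7}:1
  |U|=2: {1,2}:1  {2,5}:2  {2,7}:2  {4,5}:1  {5,7}:2  {6,7}:1
  |U|=3: {0,1,2}:1  {1,2,5}:3  {1,2,7}:3  {2,4,5}:3  {2,5,7}:6  {2,6,7}:3  {3,4,5}:1  {4,5,7}:3  {5,6,7}:3
  |U|=4: {0,1,2,5}:4  {0,1,2,7}:4  {1,2,4,5}:6  {1,2,5,7}:12  {1,2,6,7}:6  {2,3,4,5}:4  {2,4,5,7}:12  {2,5,6,7}:12  {3,4,5,7}:4  {4,5,6,7}:6
  |U|=5: {0,1,2,4,5}:10  {0,1,2,5,7}:20  {0,1,2,6,7}:10  {1,2,3,4,5}:10  {1,2,4,5,7}:30  {1,2,5,6,7}:30  {2,3,4,5,7}:20  {2,4,5,6,7}:30  {3,4,5,6,7}:10
  |U|=6: {0,1,2,3,4,5}:20  {0,1,2,4,5,7}:60  {0,1,2,5,6,7}:60  {1,2,3,4,5,7}:60  {1,2,4,5,6,7}:90  {2,3,4,5,6,7}:60
  start at 0(e): 210
  start at 3(d): 210
  start at 6(f): 140
sum over floor = 560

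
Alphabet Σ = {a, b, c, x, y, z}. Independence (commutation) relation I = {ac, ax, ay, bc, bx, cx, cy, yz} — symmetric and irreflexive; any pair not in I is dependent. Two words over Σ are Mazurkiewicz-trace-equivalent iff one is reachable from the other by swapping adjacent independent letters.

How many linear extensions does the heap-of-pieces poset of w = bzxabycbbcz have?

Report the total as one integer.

#0=b has no predecessor
#1=z depends on [0:b]
#2=x depends on [1:z]
#3=a depends on [1:z]
#4=b depends on [3:a]
#5=y depends on [2:x, 4:b]
#6=c depends on [1:z]
#7=b depends on [5:y]
#8=b depends on [7:b]
#9=c depends on [6:c]
#10=z depends on [8:b, 9:c]
sources: [0:b]
N(rest) = Σ N(rest − s) over sources s of rest; N(one piece) = 1:
  size 1 → [10]=1
  size 2 → [8,10]=1  [9,10]=1
  size 3 → [6,9,10]=1  [7,8,10]=1  [8,9,10]=2
  size 4 → [5,7,8,10]=1  [6,8,9,10]=3  [7,8,9,10]=3
  size 5 → [2,5,7,8,10]=1  [4,5,7,8,10]=1  [5,7,8,9,10]=4  [6,7,8,9,10]=6
  size 6 → [2,4,5,7,8,10]=2  [2,5,7,8,9,10]=5  [3,4,5,7,8,10]=1  [4,5,7,8,9,10]=5  [5,6,7,8,9,10]=10
  size 7 → [2,3,4,5,7,8,10]=3  [2,4,5,7,8,9,10]=12  [2,5,6,7,8,9,10]=15  [3,4,5,7,8,9,10]=6  [4,5,6,7,8,9,10]=15
  size 8 → [2,3,4,5,7,8,9,10]=21  [2,4,5,6,7,8,9,10]=42  [3,4,5,6,7,8,9,10]=21
  size 9 → [2,3,4,5,6,7,8,9,10]=84
  first=0(b) contributes 84

84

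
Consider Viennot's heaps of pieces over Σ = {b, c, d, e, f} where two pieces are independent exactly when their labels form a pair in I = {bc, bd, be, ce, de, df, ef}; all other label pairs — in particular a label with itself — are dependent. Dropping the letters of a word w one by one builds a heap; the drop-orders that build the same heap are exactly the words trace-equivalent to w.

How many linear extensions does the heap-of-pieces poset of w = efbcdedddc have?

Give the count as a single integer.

315

0(e) covers ∅
1(f) covers ∅
2(b) covers 1:f
3(c) covers 1:f
4(d) covers 3:c
5(e) covers 0:e
6(d) covers 4:d
7(d) covers 6:d
8(d) covers 7:d
9(c) covers 8:d
floor of heap: 0:e, 1:f
completions by unplaced set U, small U first (add the entries for U minus each lowest piece of U):
  |U|=1: {2}:1  {5}:1  {9}:1
  |U|=2: {0,5}:1  {2,5}:2  {2,9}:2  {5,9}:2  {8,9}:1
  |U|=3: {0,2,5}:3  {0,5,9}:3  {2,5,9}:6  {2,8,9}:3  {5,8,9}:3  {7,8,9}:1
  |U|=4: {0,2,5,9}:12  {0,5,8,9}:6  {2,5,8,9}:12  {2,7,8,9}:4  {5,7,8,9}:4  {6,7,8,9}:1
  |U|=5: {0,2,5,8,9}:30  {0,5,7,8,9}:10  {2,5,7,8,9}:20  {2,6,7,8,9}:5  {4,6,7,8,9}:1  {5,6,7,8,9}:5
  |U|=6: {0,2,5,7,8,9}:60  {0,5,6,7,8,9}:15  {2,4,6,7,8,9}:6  {2,5,6,7,8,9}:30  {3,4,6,7,8,9}:1  {4,5,6,7,8,9}:6
  |U|=7: {0,2,5,6,7,8,9}:105  {0,4,5,6,7,8,9}:21  {2,3,4,6,7,8,9}:7  {2,4,5,6,7,8,9}:42  {3,4,5,6,7,8,9}:7
  |U|=8: {0,2,4,5,6,7,8,9}:168  {0,3,4,5,6,7,8,9}:28  {1,2,3,4,6,7,8,9}:7  {2,3,4,5,6,7,8,9}:56
  start at 0(e): 63
  start at 1(f): 252
sum over floor = 315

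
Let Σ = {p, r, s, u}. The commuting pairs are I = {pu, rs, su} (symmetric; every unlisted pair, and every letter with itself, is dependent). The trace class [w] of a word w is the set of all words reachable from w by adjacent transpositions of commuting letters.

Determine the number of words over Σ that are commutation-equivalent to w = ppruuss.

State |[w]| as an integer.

10

piece 0:p — minimal
piece 1:p rests on {0:p}
piece 2:r rests on {1:p}
piece 3:u rests on {2:r}
piece 4:u rests on {3:u}
piece 5:s rests on {1:p}
piece 6:s rests on {5:s}
minimal pieces: {0:p}
ways to finish when only these pieces remain (= sum over removing one remaining piece with nothing left below it):
  1 left: {4}→1  {6}→1
  2 left: {3,4}→1  {4,6}→2  {5,6}→1
  3 left: {2,3,4}→1  {3,4,6}→3  {4,5,6}→3
  4 left: {2,3,4,6}→4  {3,4,5,6}→6
  5 left: {2,3,4,5,6}→10
  placing 0:p first → 10 extensions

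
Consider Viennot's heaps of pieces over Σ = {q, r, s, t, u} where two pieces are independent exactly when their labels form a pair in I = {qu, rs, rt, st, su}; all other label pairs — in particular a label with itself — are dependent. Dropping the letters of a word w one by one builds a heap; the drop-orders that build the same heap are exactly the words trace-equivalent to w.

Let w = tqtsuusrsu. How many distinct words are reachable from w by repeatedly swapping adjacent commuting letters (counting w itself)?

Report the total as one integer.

0(t) covers ∅
1(q) covers 0:t
2(t) covers 1:q
3(s) covers 1:q
4(u) covers 2:t
5(u) covers 4:u
6(s) covers 3:s
7(r) covers 5:u
8(s) covers 6:s
9(u) covers 7:r
floor of heap: 0:t
completions by unplaced set U, small U first (add the entries for U minus each lowest piece of U):
  |U|=1: {8}:1  {9}:1
  |U|=2: {6,8}:1  {7,9}:1  {8,9}:2
  |U|=3: {3,6,8}:1  {5,7,9}:1  {6,8,9}:3  {7,8,9}:3
  |U|=4: {3,6,8,9}:4  {4,5,7,9}:1  {5,7,8,9}:4  {6,7,8,9}:6
  |U|=5: {2,4,5,7,9}:1  {3,6,7,8,9}:10  {4,5,7,8,9}:5  {5,6,7,8,9}:10
  |U|=6: {2,4,5,7,8,9}:6  {3,5,6,7,8,9}:20  {4,5,6,7,8,9}:15
  |U|=7: {2,4,5,6,7,8,9}:21  {3,4,5,6,7,8,9}:35
  |U|=8: {2,3,4,5,6,7,8,9}:56
  start at 0(t): 56

56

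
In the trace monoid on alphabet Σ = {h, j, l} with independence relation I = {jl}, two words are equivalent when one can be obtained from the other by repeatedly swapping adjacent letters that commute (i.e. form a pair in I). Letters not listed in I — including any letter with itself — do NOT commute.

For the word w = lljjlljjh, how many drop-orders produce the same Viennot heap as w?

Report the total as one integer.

piece 0:l — minimal
piece 1:l rests on {0:l}
piece 2:j — minimal
piece 3:j rests on {2:j}
piece 4:l rests on {1:l}
piece 5:l rests on {4:l}
piece 6:j rests on {3:j}
piece 7:j rests on {6:j}
piece 8:h rests on {5:l, 7:j}
minimal pieces: {0:l, 2:j}
ways to finish when only these pieces remain (= sum over removing one remaining piece with nothing left below it):
  1 left: {8}→1
  2 left: {5,8}→1  {7,8}→1
  3 left: {4,5,8}→1  {5,7,8}→2  {6,7,8}→1
  4 left: {1,4,5,8}→1  {3,6,7,8}→1  {4,5,7,8}→3  {5,6,7,8}→3
  5 left: {0,1,4,5,8}→1  {1,4,5,7,8}→4  {2,3,6,7,8}→1  {3,5,6,7,8}→4  {4,5,6,7,8}→6
  6 left: {0,1,4,5,7,8}→5  {1,4,5,6,7,8}→10  {2,3,5,6,7,8}→5  {3,4,5,6,7,8}→10
  7 left: {0,1,4,5,6,7,8}→15  {1,3,4,5,6,7,8}→20  {2,3,4,5,6,7,8}→15
  placing 0:l first → 35 extensions
  placing 2:j first → 35 extensions
total linear extensions = 70

70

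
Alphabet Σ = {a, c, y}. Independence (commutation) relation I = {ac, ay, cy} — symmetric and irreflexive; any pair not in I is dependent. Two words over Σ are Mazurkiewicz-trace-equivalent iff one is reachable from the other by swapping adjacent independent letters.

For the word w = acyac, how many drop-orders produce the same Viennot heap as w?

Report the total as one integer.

30

0(a) covers ∅
1(c) covers ∅
2(y) covers ∅
3(a) covers 0:a
4(c) covers 1:c
floor of heap: 0:a, 1:c, 2:y
completions by unplaced set U, small U first (add the entries for U minus each lowest piece of U):
  |U|=1: {2}:1  {3}:1  {4}:1
  |U|=2: {0,3}:1  {1,4}:1  {2,3}:2  {2,4}:2  {3,4}:2
  |U|=3: {0,2,3}:3  {0,3,4}:3  {1,2,4}:3  {1,3,4}:3  {2,3,4}:6
  start at 0(a): 12
  start at 1(c): 12
  start at 2(y): 6
sum over floor = 30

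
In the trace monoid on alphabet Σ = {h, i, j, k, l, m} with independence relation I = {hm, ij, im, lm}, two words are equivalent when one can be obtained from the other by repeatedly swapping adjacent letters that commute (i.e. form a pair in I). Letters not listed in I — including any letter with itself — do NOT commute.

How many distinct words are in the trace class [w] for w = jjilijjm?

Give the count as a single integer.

#0=j has no predecessor
#1=j depends on [0:j]
#2=i has no predecessor
#3=l depends on [1:j, 2:i]
#4=i depends on [3:l]
#5=j depends on [3:l]
#6=j depends on [5:j]
#7=m depends on [6:j]
sources: [0:j, 2:i]
N(rest) = Σ N(rest − s) over sources s of rest; N(one piece) = 1:
  size 1 → [4]=1  [7]=1
  size 2 → [4,7]=2  [6,7]=1
  size 3 → [4,6,7]=3  [5,6,7]=1
  size 4 → [4,5,6,7]=4
  size 5 → [3,4,5,6,7]=4
  size 6 → [1,3,4,5,6,7]=4  [2,3,4,5,6,7]=4
  first=0(j) contributes 8
  first=2(i) contributes 4
|[w]| = 12

12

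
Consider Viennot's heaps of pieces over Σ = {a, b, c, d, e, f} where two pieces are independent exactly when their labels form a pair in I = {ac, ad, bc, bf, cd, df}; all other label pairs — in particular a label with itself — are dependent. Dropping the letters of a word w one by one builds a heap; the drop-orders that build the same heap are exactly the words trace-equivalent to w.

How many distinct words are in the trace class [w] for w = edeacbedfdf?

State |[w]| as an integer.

drop 0:e onto floor
drop 1:d onto {0:e}
drop 2:e onto {1:d}
drop 3:a onto {2:e}
drop 4:c onto {2:e}
drop 5:b onto {3:a}
drop 6:e onto {4:c, 5:b}
drop 7:d onto {6:e}
drop 8:f onto {6:e}
drop 9:d onto {7:d}
drop 10:f onto {8:f}
ground layer = {0:e}
drop-orders for the pieces not yet dropped (sum over which currently-grounded one goes next):
  1 to go: {9} 1  {10} 1
  2 to go: {7,9} 1  {8,10} 1  {9,10} 2
  3 to go: {7,9,10} 3  {8,9,10} 3
  4 to go: {7,8,9,10} 6
  5 to go: {6,7,8,9,10} 6
  6 to go: {4,6,7,8,9,10} 6  {5,6,7,8,9,10} 6
  7 to go: {3,5,6,7,8,9,10} 6  {4,5,6,7,8,9,10} 12
  8 to go: {3,4,5,6,7,8,9,10} 18
  9 to go: {2,3,4,5,6,7,8,9,10} 18
  if 0:e drops first: 18 orders

18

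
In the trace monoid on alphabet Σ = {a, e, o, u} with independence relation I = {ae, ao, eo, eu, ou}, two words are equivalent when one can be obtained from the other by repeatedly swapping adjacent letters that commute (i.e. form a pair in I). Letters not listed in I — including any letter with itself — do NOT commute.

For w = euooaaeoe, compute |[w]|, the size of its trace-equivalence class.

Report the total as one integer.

1680

piece 0:e — minimal
piece 1:u — minimal
piece 2:o — minimal
piece 3:o rests on {2:o}
piece 4:a rests on {1:u}
piece 5:a rests on {4:a}
piece 6:e rests on {0:e}
piece 7:o rests on {3:o}
piece 8:e rests on {6:e}
minimal pieces: {0:e, 1:u, 2:o}
ways to finish when only these pieces remain (= sum over removing one remaining piece with nothing left below it):
  1 left: {5}→1  {7}→1  {8}→1
  2 left: {3,7}→1  {4,5}→1  {5,7}→2  {5,8}→2  {6,8}→1  {7,8}→2
  3 left: {0,6,8}→1  {1,4,5}→1  {2,3,7}→1  {3,5,7}→3  {3,7,8}→3  {4,5,7}→3  {4,5,8}→3  {5,6,8}→3  {5,7,8}→6  {6,7,8}→3
  4 left: {0,5,6,8}→4  {0,6,7,8}→4  {1,4,5,7}→4  {1,4,5,8}→4  {2,3,5,7}→4  {2,3,7,8}→4  {3,4,5,7}→6  {3,5,7,8}→12  {3,6,7,8}→6  {4,5,6,8}→6  {4,5,7,8}→12  {5,6,7,8}→12
  5 left: {0,3,6,7,8}→10  {0,4,5,6,8}→10  {0,5,6,7,8}→20  {1,3,4,5,7}→10  {1,4,5,6,8}→10  {1,4,5,7,8}→20  {2,3,4,5,7}→10  {2,3,5,7,8}→20  {2,3,6,7,8}→10  {3,4,5,7,8}→30  {3,5,6,7,8}→30  {4,5,6,7,8}→30
  6 left: {0,1,4,5,6,8}→20  {0,2,3,6,7,8}→20  {0,3,5,6,7,8}→60  {0,4,5,6,7,8}→60  {1,2,3,4,5,7}→20  {1,3,4,5,7,8}→60  {1,4,5,6,7,8}→60  {2,3,4,5,7,8}→60  {2,3,5,6,7,8}→60  {3,4,5,6,7,8}→90
  7 left: {0,1,4,5,6,7,8}→140  {0,2,3,5,6,7,8}→140  {0,3,4,5,6,7,8}→210  {1,2,3,4,5,7,8}→140  {1,3,4,5,6,7,8}→210  {2,3,4,5,6,7,8}→210
  placing 0:e first → 560 extensions
  placing 1:u first → 560 extensions
  placing 2:o first → 560 extensions
total linear extensions = 1680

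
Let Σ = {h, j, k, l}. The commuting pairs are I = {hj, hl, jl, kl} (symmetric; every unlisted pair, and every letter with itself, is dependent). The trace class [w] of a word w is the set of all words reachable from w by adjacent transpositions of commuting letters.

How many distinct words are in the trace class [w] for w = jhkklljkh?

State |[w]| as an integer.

drop 0:j onto floor
drop 1:h onto floor
drop 2:k onto {0:j, 1:h}
drop 3:k onto {2:k}
drop 4:l onto floor
drop 5:l onto {4:l}
drop 6:j onto {3:k}
drop 7:k onto {6:j}
drop 8:h onto {7:k}
ground layer = {0:j, 1:h, 4:l}
drop-orders for the pieces not yet dropped (sum over which currently-grounded one goes next):
  1 to go: {5} 1  {8} 1
  2 to go: {4,5} 1  {5,8} 2  {7,8} 1
  3 to go: {4,5,8} 3  {5,7,8} 3  {6,7,8} 1
  4 to go: {3,6,7,8} 1  {4,5,7,8} 6  {5,6,7,8} 4
  5 to go: {2,3,6,7,8} 1  {3,5,6,7,8} 5  {4,5,6,7,8} 10
  6 to go: {0,2,3,6,7,8} 1  {1,2,3,6,7,8} 1  {2,3,5,6,7,8} 6  {3,4,5,6,7,8} 15
  7 to go: {0,1,2,3,6,7,8} 2  {0,2,3,5,6,7,8} 7  {1,2,3,5,6,7,8} 7  {2,3,4,5,6,7,8} 21
  if 0:j drops first: 28 orders
  if 1:h drops first: 28 orders
  if 4:l drops first: 16 orders
heap linearizations: 72

72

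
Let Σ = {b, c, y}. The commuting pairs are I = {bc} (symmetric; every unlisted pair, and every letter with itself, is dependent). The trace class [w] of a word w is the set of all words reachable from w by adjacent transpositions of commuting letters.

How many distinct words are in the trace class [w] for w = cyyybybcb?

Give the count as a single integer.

drop 0:c onto floor
drop 1:y onto {0:c}
drop 2:y onto {1:y}
drop 3:y onto {2:y}
drop 4:b onto {3:y}
drop 5:y onto {4:b}
drop 6:b onto {5:y}
drop 7:c onto {5:y}
drop 8:b onto {6:b}
ground layer = {0:c}
drop-orders for the pieces not yet dropped (sum over which currently-grounded one goes next):
  1 to go: {7} 1  {8} 1
  2 to go: {6,8} 1  {7,8} 2
  3 to go: {6,7,8} 3
  4 to go: {5,6,7,8} 3
  5 to go: {4,5,6,7,8} 3
  6 to go: {3,4,5,6,7,8} 3
  7 to go: {2,3,4,5,6,7,8} 3
  if 0:c drops first: 3 orders

3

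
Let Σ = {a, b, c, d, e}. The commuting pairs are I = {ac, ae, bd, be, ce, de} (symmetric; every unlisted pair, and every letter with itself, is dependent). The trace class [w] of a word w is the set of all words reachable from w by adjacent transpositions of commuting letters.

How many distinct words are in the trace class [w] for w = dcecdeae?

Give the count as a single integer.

56

#0=d has no predecessor
#1=c depends on [0:d]
#2=e has no predecessor
#3=c depends on [1:c]
#4=d depends on [3:c]
#5=e depends on [2:e]
#6=a depends on [4:d]
#7=e depends on [5:e]
sources: [0:d, 2:e]
N(rest) = Σ N(rest − s) over sources s of rest; N(one piece) = 1:
  size 1 → [6]=1  [7]=1
  size 2 → [4,6]=1  [5,7]=1  [6,7]=2
  size 3 → [2,5,7]=1  [3,4,6]=1  [4,6,7]=3  [5,6,7]=3
  size 4 → [1,3,4,6]=1  [2,5,6,7]=4  [3,4,6,7]=4  [4,5,6,7]=6
  size 5 → [0,1,3,4,6]=1  [1,3,4,6,7]=5  [2,4,5,6,7]=10  [3,4,5,6,7]=10
  size 6 → [0,1,3,4,6,7]=6  [1,3,4,5,6,7]=15  [2,3,4,5,6,7]=20
  first=0(d) contributes 35
  first=2(e) contributes 21
|[w]| = 56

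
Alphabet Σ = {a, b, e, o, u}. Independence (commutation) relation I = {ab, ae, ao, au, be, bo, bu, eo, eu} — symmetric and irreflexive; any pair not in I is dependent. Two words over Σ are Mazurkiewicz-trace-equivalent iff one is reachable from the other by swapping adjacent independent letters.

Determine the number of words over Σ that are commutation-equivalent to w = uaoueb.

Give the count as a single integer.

120

0(u) covers ∅
1(a) covers ∅
2(o) covers 0:u
3(u) covers 2:o
4(e) covers ∅
5(b) covers ∅
floor of heap: 0:u, 1:a, 4:e, 5:b
completions by unplaced set U, small U first (add the entries for U minus each lowest piece of U):
  |U|=1: {1}:1  {3}:1  {4}:1  {5}:1
  |U|=2: {1,3}:2  {1,4}:2  {1,5}:2  {2,3}:1  {3,4}:2  {3,5}:2  {4,5}:2
  |U|=3: {0,2,3}:1  {1,2,3}:3  {1,3,4}:6  {1,3,5}:6  {1,4,5}:6  {2,3,4}:3  {2,3,5}:3  {3,4,5}:6
  |U|=4: {0,1,2,3}:4  {0,2,3,4}:4  {0,2,3,5}:4  {1,2,3,4}:12  {1,2,3,5}:12  {1,3,4,5}:24  {2,3,4,5}:12
  start at 0(u): 60
  start at 1(a): 20
  start at 4(e): 20
  start at 5(b): 20
sum over floor = 120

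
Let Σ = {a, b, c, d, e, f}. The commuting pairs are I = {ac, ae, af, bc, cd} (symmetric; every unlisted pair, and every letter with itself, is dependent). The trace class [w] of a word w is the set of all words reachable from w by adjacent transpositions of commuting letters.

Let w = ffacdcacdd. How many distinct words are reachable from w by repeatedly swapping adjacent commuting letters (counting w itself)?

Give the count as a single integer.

126

#0=f has no predecessor
#1=f depends on [0:f]
#2=a has no predecessor
#3=c depends on [1:f]
#4=d depends on [1:f, 2:a]
#5=c depends on [3:c]
#6=a depends on [4:d]
#7=c depends on [5:c]
#8=d depends on [6:a]
#9=d depends on [8:d]
sources: [0:f, 2:a]
N(rest) = Σ N(rest − s) over sources s of rest; N(one piece) = 1:
  size 1 → [7]=1  [9]=1
  size 2 → [5,7]=1  [7,9]=2  [8,9]=1
  size 3 → [3,5,7]=1  [5,7,9]=3  [6,8,9]=1  [7,8,9]=3
  size 4 → [3,5,7,9]=4  [4,6,8,9]=1  [5,7,8,9]=6  [6,7,8,9]=4
  size 5 → [2,4,6,8,9]=1  [3,5,7,8,9]=10  [4,6,7,8,9]=5  [5,6,7,8,9]=10
  size 6 → [2,4,6,7,8,9]=6  [3,5,6,7,8,9]=20  [4,5,6,7,8,9]=15
  size 7 → [2,4,5,6,7,8,9]=21  [3,4,5,6,7,8,9]=35
  size 8 → [1,3,4,5,6,7,8,9]=35  [2,3,4,5,6,7,8,9]=56
  first=0(f) contributes 91
  first=2(a) contributes 35
|[w]| = 126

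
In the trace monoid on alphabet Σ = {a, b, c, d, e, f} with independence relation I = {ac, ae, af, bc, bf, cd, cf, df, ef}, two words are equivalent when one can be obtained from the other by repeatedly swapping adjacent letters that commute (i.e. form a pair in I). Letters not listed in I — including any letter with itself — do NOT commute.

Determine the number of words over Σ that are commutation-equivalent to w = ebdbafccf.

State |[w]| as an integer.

540

#0=e has no predecessor
#1=b depends on [0:e]
#2=d depends on [1:b]
#3=b depends on [2:d]
#4=a depends on [3:b]
#5=f has no predecessor
#6=c depends on [0:e]
#7=c depends on [6:c]
#8=f depends on [5:f]
sources: [0:e, 5:f]
N(rest) = Σ N(rest − s) over sources s of rest; N(one piece) = 1:
  size 1 → [4]=1  [7]=1  [8]=1
  size 2 → [3,4]=1  [4,7]=2  [4,8]=2  [5,8]=1  [6,7]=1  [7,8]=2
  size 3 → [2,3,4]=1  [3,4,7]=3  [3,4,8]=3  [4,5,8]=3  [4,6,7]=3  [4,7,8]=6  [5,7,8]=3  [6,7,8]=3
  size 4 → [1,2,3,4]=1  [2,3,4,7]=4  [2,3,4,8]=4  [3,4,5,8]=6  [3,4,6,7]=6  [3,4,7,8]=12  [4,5,7,8]=12  [4,6,7,8]=12  [5,6,7,8]=6
  size 5 → [1,2,3,4,7]=5  [1,2,3,4,8]=5  [2,3,4,5,8]=10  [2,3,4,6,7]=10  [2,3,4,7,8]=20  [3,4,5,7,8]=30  [3,4,6,7,8]=30  [4,5,6,7,8]=30
  size 6 → [1,2,3,4,5,8]=15  [1,2,3,4,6,7]=15  [1,2,3,4,7,8]=30  [2,3,4,5,7,8]=60  [2,3,4,6,7,8]=60  [3,4,5,6,7,8]=90
  size 7 → [0,1,2,3,4,6,7]=15  [1,2,3,4,5,7,8]=105  [1,2,3,4,6,7,8]=105  [2,3,4,5,6,7,8]=210
  first=0(e) contributes 420
  first=5(f) contributes 120
|[w]| = 540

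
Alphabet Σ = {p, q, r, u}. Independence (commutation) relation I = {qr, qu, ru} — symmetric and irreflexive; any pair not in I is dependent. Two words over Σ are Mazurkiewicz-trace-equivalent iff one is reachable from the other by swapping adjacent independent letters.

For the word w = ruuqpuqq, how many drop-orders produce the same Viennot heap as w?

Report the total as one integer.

36

piece 0:r — minimal
piece 1:u — minimal
piece 2:u rests on {1:u}
piece 3:q — minimal
piece 4:p rests on {0:r, 2:u, 3:q}
piece 5:u rests on {4:p}
piece 6:q rests on {4:p}
piece 7:q rests on {6:q}
minimal pieces: {0:r, 1:u, 3:q}
ways to finish when only these pieces remain (= sum over removing one remaining piece with nothing left below it):
  1 left: {5}→1  {7}→1
  2 left: {5,7}→2  {6,7}→1
  3 left: {5,6,7}→3
  4 left: {4,5,6,7}→3
  5 left: {0,4,5,6,7}→3  {2,4,5,6,7}→3  {3,4,5,6,7}→3
  6 left: {0,2,4,5,6,7}→6  {0,3,4,5,6,7}→6  {1,2,4,5,6,7}→3  {2,3,4,5,6,7}→6
  placing 0:r first → 9 extensions
  placing 1:u first → 18 extensions
  placing 3:q first → 9 extensions
total linear extensions = 36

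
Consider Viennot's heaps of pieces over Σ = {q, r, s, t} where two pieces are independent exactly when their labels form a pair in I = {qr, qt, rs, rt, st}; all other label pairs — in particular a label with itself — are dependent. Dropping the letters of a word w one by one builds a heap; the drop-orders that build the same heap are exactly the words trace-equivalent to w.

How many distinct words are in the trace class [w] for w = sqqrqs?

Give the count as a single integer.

6

piece 0:s — minimal
piece 1:q rests on {0:s}
piece 2:q rests on {1:q}
piece 3:r — minimal
piece 4:q rests on {2:q}
piece 5:s rests on {4:q}
minimal pieces: {0:s, 3:r}
ways to finish when only these pieces remain (= sum over removing one remaining piece with nothing left below it):
  1 left: {3}→1  {5}→1
  2 left: {3,5}→2  {4,5}→1
  3 left: {2,4,5}→1  {3,4,5}→3
  4 left: {1,2,4,5}→1  {2,3,4,5}→4
  placing 0:s first → 5 extensions
  placing 3:r first → 1 extensions
total linear extensions = 6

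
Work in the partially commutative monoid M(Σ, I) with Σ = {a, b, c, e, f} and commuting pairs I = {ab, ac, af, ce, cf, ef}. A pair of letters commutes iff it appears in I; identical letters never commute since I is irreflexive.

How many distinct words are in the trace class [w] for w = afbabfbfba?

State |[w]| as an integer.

120

drop 0:a onto floor
drop 1:f onto floor
drop 2:b onto {1:f}
drop 3:a onto {0:a}
drop 4:b onto {2:b}
drop 5:f onto {4:b}
drop 6:b onto {5:f}
drop 7:f onto {6:b}
drop 8:b onto {7:f}
drop 9:a onto {3:a}
ground layer = {0:a, 1:f}
drop-orders for the pieces not yet dropped (sum over which currently-grounded one goes next):
  1 to go: {8} 1  {9} 1
  2 to go: {3,9} 1  {7,8} 1  {8,9} 2
  3 to go: {0,3,9} 1  {3,8,9} 3  {6,7,8} 1  {7,8,9} 3
  4 to go: {0,3,8,9} 4  {3,7,8,9} 6  {5,6,7,8} 1  {6,7,8,9} 4
  5 to go: {0,3,7,8,9} 10  {3,6,7,8,9} 10  {4,5,6,7,8} 1  {5,6,7,8,9} 5
  6 to go: {0,3,6,7,8,9} 20  {2,4,5,6,7,8} 1  {3,5,6,7,8,9} 15  {4,5,6,7,8,9} 6
  7 to go: {0,3,5,6,7,8,9} 35  {1,2,4,5,6,7,8} 1  {2,4,5,6,7,8,9} 7  {3,4,5,6,7,8,9} 21
  8 to go: {0,3,4,5,6,7,8,9} 56  {1,2,4,5,6,7,8,9} 8  {2,3,4,5,6,7,8,9} 28
  if 0:a drops first: 36 orders
  if 1:f drops first: 84 orders
heap linearizations: 120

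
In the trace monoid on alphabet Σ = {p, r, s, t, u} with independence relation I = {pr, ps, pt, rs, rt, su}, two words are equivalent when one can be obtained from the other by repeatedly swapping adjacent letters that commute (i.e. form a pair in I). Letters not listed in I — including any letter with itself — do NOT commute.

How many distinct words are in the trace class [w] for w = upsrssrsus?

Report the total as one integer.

#0=u has no predecessor
#1=p depends on [0:u]
#2=s has no predecessor
#3=r depends on [0:u]
#4=s depends on [2:s]
#5=s depends on [4:s]
#6=r depends on [3:r]
#7=s depends on [5:s]
#8=u depends on [1:p, 6:r]
#9=s depends on [7:s]
sources: [0:u, 2:s]
N(rest) = Σ N(rest − s) over sources s of rest; N(one piece) = 1:
  size 1 → [8]=1  [9]=1
  size 2 → [1,8]=1  [6,8]=1  [7,9]=1  [8,9]=2
  size 3 → [1,6,8]=2  [1,8,9]=3  [3,6,8]=1  [5,7,9]=1  [6,8,9]=3  [7,8,9]=3
  size 4 → [1,3,6,8]=3  [1,6,8,9]=8  [1,7,8,9]=6  [3,6,8,9]=4  [4,5,7,9]=1  [5,7,8,9]=4  [6,7,8,9]=6
  size 5 → [0,1,3,6,8]=3  [1,3,6,8,9]=15  [1,5,7,8,9]=10  [1,6,7,8,9]=20  [2,4,5,7,9]=1  [3,6,7,8,9]=10  [4,5,7,8,9]=5  [5,6,7,8,9]=10
  size 6 → [0,1,3,6,8,9]=18  [1,3,6,7,8,9]=45  [1,4,5,7,8,9]=15  [1,5,6,7,8,9]=40  [2,4,5,7,8,9]=6  [3,5,6,7,8,9]=20  [4,5,6,7,8,9]=15
  size 7 → [0,1,3,6,7,8,9]=63  [1,2,4,5,7,8,9]=21  [1,3,5,6,7,8,9]=105  [1,4,5,6,7,8,9]=70  [2,4,5,6,7,8,9]=21  [3,4,5,6,7,8,9]=35
  size 8 → [0,1,3,5,6,7,8,9]=168  [1,2,4,5,6,7,8,9]=112  [1,3,4,5,6,7,8,9]=210  [2,3,4,5,6,7,8,9]=56
  first=0(u) contributes 378
  first=2(s) contributes 378
|[w]| = 756

756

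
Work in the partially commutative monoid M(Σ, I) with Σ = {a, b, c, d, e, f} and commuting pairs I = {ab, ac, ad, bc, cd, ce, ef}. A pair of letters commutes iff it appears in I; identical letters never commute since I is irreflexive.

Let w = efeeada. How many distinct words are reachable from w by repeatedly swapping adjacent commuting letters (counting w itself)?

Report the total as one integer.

drop 0:e onto floor
drop 1:f onto floor
drop 2:e onto {0:e}
drop 3:e onto {2:e}
drop 4:a onto {1:f, 3:e}
drop 5:d onto {1:f, 3:e}
drop 6:a onto {4:a}
ground layer = {0:e, 1:f}
drop-orders for the pieces not yet dropped (sum over which currently-grounded one goes next):
  1 to go: {5} 1  {6} 1
  2 to go: {4,6} 1  {5,6} 2
  3 to go: {4,5,6} 3
  4 to go: {1,4,5,6} 3  {3,4,5,6} 3
  5 to go: {1,3,4,5,6} 6  {2,3,4,5,6} 3
  if 0:e drops first: 9 orders
  if 1:f drops first: 3 orders
heap linearizations: 12

12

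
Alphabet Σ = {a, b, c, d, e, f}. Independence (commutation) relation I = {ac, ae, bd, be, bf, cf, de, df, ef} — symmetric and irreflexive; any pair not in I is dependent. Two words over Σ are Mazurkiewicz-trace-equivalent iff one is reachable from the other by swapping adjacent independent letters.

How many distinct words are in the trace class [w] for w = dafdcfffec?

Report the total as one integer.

piece 0:d — minimal
piece 1:a rests on {0:d}
piece 2:f rests on {1:a}
piece 3:d rests on {1:a}
piece 4:c rests on {3:d}
piece 5:f rests on {2:f}
piece 6:f rests on {5:f}
piece 7:f rests on {6:f}
piece 8:e rests on {4:c}
piece 9:c rests on {8:e}
minimal pieces: {0:d}
ways to finish when only these pieces remain (= sum over removing one remaining piece with nothing left below it):
  1 left: {7}→1  {9}→1
  2 left: {6,7}→1  {7,9}→2  {8,9}→1
  3 left: {4,8,9}→1  {5,6,7}→1  {6,7,9}→3  {7,8,9}→3
  4 left: {2,5,6,7}→1  {3,4,8,9}→1  {4,7,8,9}→4  {5,6,7,9}→4  {6,7,8,9}→6
  5 left: {2,5,6,7,9}→5  {3,4,7,8,9}→5  {4,6,7,8,9}→10  {5,6,7,8,9}→10
  6 left: {2,5,6,7,8,9}→15  {3,4,6,7,8,9}→15  {4,5,6,7,8,9}→20
  7 left: {2,4,5,6,7,8,9}→35  {3,4,5,6,7,8,9}→35
  8 left: {2,3,4,5,6,7,8,9}→70
  placing 0:d first → 70 extensions

70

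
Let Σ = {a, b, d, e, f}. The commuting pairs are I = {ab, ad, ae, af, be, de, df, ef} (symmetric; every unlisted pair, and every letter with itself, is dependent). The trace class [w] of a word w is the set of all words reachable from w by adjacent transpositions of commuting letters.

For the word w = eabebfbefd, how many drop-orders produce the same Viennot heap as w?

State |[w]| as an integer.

drop 0:e onto floor
drop 1:a onto floor
drop 2:b onto floor
drop 3:e onto {0:e}
drop 4:b onto {2:b}
drop 5:f onto {4:b}
drop 6:b onto {5:f}
drop 7:e onto {3:e}
drop 8:f onto {6:b}
drop 9:d onto {6:b}
ground layer = {0:e, 1:a, 2:b}
drop-orders for the pieces not yet dropped (sum over which currently-grounded one goes next):
  1 to go: {1} 1  {7} 1  {8} 1  {9} 1
  2 to go: {1,7} 2  {1,8} 2  {1,9} 2  {3,7} 1  {7,8} 2  {7,9} 2  {8,9} 2
  3 to go: {0,3,7} 1  {1,3,7} 3  {1,7,8} 6  {1,7,9} 6  {1,8,9} 6  {3,7,8} 3  {3,7,9} 3  {6,8,9} 2  {7,8,9} 6
  4 to go: {0,1,3,7} 4  {0,3,7,8} 4  {0,3,7,9} 4  {1,3,7,8} 12  {1,3,7,9} 12  {1,6,8,9} 8  {1,7,8,9} 24  {3,7,8,9} 12  {5,6,8,9} 2  {6,7,8,9} 8
  5 to go: {0,1,3,7,8} 20  {0,1,3,7,9} 20  {0,3,7,8,9} 20  {1,3,7,8,9} 60  {1,5,6,8,9} 10  {1,6,7,8,9} 40  {3,6,7,8,9} 20  {4,5,6,8,9} 2  {5,6,7,8,9} 10
  6 to go: {0,1,3,7,8,9} 120  {0,3,6,7,8,9} 40  {1,3,6,7,8,9} 120  {1,4,5,6,8,9} 12  {1,5,6,7,8,9} 60  {2,4,5,6,8,9} 2  {3,5,6,7,8,9} 30  {4,5,6,7,8,9} 12
  7 to go: {0,1,3,6,7,8,9} 280  {0,3,5,6,7,8,9} 70  {1,2,4,5,6,8,9} 14  {1,3,5,6,7,8,9} 210  {1,4,5,6,7,8,9} 84  {2,4,5,6,7,8,9} 14  {3,4,5,6,7,8,9} 42
  8 to go: {0,1,3,5,6,7,8,9} 560  {0,3,4,5,6,7,8,9} 112  {1,2,4,5,6,7,8,9} 112  {1,3,4,5,6,7,8,9} 336  {2,3,4,5,6,7,8,9} 56
  if 0:e drops first: 504 orders
  if 1:a drops first: 168 orders
  if 2:b drops first: 1008 orders
heap linearizations: 1680

1680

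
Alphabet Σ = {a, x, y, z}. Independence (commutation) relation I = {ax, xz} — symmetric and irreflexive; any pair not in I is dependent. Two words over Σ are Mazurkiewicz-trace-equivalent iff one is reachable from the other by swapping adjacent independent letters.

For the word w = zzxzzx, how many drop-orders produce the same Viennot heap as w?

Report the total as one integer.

15

0(z) covers ∅
1(z) covers 0:z
2(x) covers ∅
3(z) covers 1:z
4(z) covers 3:z
5(x) covers 2:x
floor of heap: 0:z, 2:x
completions by unplaced set U, small U first (add the entries for U minus each lowest piece of U):
  |U|=1: {4}:1  {5}:1
  |U|=2: {2,5}:1  {3,4}:1  {4,5}:2
  |U|=3: {1,3,4}:1  {2,4,5}:3  {3,4,5}:3
  |U|=4: {0,1,3,4}:1  {1,3,4,5}:4  {2,3,4,5}:6
  start at 0(z): 10
  start at 2(x): 5
sum over floor = 15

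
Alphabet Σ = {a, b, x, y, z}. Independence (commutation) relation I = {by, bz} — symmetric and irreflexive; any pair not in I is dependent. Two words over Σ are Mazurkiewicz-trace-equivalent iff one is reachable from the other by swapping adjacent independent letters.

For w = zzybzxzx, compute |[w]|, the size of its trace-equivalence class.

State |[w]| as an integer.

piece 0:z — minimal
piece 1:z rests on {0:z}
piece 2:y rests on {1:z}
piece 3:b — minimal
piece 4:z rests on {2:y}
piece 5:x rests on {3:b, 4:z}
piece 6:z rests on {5:x}
piece 7:x rests on {6:z}
minimal pieces: {0:z, 3:b}
ways to finish when only these pieces remain (= sum over removing one remaining piece with nothing left below it):
  1 left: {7}→1
  2 left: {6,7}→1
  3 left: {5,6,7}→1
  4 left: {3,5,6,7}→1  {4,5,6,7}→1
  5 left: {2,4,5,6,7}→1  {3,4,5,6,7}→2
  6 left: {1,2,4,5,6,7}→1  {2,3,4,5,6,7}→3
  placing 0:z first → 4 extensions
  placing 3:b first → 1 extensions
total linear extensions = 5

5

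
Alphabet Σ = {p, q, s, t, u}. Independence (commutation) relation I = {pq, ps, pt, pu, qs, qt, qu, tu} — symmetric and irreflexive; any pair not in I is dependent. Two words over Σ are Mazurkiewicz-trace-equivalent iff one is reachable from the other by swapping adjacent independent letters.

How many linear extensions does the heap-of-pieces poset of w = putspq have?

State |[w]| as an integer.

120

0(p) covers ∅
1(u) covers ∅
2(t) covers ∅
3(s) covers 1:u, 2:t
4(p) covers 0:p
5(q) covers ∅
floor of heap: 0:p, 1:u, 2:t, 5:q
completions by unplaced set U, small U first (add the entries for U minus each lowest piece of U):
  |U|=1: {3}:1  {4}:1  {5}:1
  |U|=2: {0,4}:1  {1,3}:1  {2,3}:1  {3,4}:2  {3,5}:2  {4,5}:2
  |U|=3: {0,3,4}:3  {0,4,5}:3  {1,2,3}:2  {1,3,4}:3  {1,3,5}:3  {2,3,4}:3  {2,3,5}:3  {3,4,5}:6
  |U|=4: {0,1,3,4}:6  {0,2,3,4}:6  {0,3,4,5}:12  {1,2,3,4}:8  {1,2,3,5}:8  {1,3,4,5}:12  {2,3,4,5}:12
  start at 0(p): 40
  start at 1(u): 30
  start at 2(t): 30
  start at 5(q): 20
sum over floor = 120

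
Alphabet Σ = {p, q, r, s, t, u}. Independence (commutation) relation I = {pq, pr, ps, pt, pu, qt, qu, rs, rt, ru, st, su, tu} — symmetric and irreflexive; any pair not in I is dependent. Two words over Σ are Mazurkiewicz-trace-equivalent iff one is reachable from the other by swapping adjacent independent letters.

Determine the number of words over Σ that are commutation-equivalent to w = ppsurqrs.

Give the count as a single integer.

672

piece 0:p — minimal
piece 1:p rests on {0:p}
piece 2:s — minimal
piece 3:u — minimal
piece 4:r — minimal
piece 5:q rests on {2:s, 4:r}
piece 6:r rests on {5:q}
piece 7:s rests on {5:q}
minimal pieces: {0:p, 2:s, 3:u, 4:r}
ways to finish when only these pieces remain (= sum over removing one remaining piece with nothing left below it):
  1 left: {1}→1  {3}→1  {6}→1  {7}→1
  2 left: {0,1}→1  {1,3}→2  {1,6}→2  {1,7}→2  {3,6}→2  {3,7}→2  {6,7}→2
  3 left: {0,1,3}→3  {0,1,6}→3  {0,1,7}→3  {1,3,6}→6  {1,3,7}→6  {1,6,7}→6  {3,6,7}→6  {5,6,7}→2
  4 left: {0,1,3,6}→12  {0,1,3,7}→12  {0,1,6,7}→12  {1,3,6,7}→24  {1,5,6,7}→8  {2,5,6,7}→2  {3,5,6,7}→8  {4,5,6,7}→2
  5 left: {0,1,3,6,7}→60  {0,1,5,6,7}→20  {1,2,5,6,7}→10  {1,3,5,6,7}→40  {1,4,5,6,7}→10  {2,3,5,6,7}→10  {2,4,5,6,7}→4  {3,4,5,6,7}→10
  6 left: {0,1,2,5,6,7}→30  {0,1,3,5,6,7}→120  {0,1,4,5,6,7}→30  {1,2,3,5,6,7}→60  {1,2,4,5,6,7}→24  {1,3,4,5,6,7}→60  {2,3,4,5,6,7}→24
  placing 0:p first → 168 extensions
  placing 2:s first → 210 extensions
  placing 3:u first → 84 extensions
  placing 4:r first → 210 extensions
total linear extensions = 672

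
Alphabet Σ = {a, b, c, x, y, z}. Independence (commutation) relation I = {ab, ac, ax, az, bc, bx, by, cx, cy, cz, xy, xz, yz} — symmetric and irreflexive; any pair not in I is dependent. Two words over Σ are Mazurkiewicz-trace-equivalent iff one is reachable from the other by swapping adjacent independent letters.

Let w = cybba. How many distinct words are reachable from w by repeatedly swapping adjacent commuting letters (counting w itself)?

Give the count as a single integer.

30

piece 0:c — minimal
piece 1:y — minimal
piece 2:b — minimal
piece 3:b rests on {2:b}
piece 4:a rests on {1:y}
minimal pieces: {0:c, 1:y, 2:b}
ways to finish when only these pieces remain (= sum over removing one remaining piece with nothing left below it):
  1 left: {0}→1  {3}→1  {4}→1
  2 left: {0,3}→2  {0,4}→2  {1,4}→1  {2,3}→1  {3,4}→2
  3 left: {0,1,4}→3  {0,2,3}→3  {0,3,4}→6  {1,3,4}→3  {2,3,4}→3
  placing 0:c first → 6 extensions
  placing 1:y first → 12 extensions
  placing 2:b first → 12 extensions
total linear extensions = 30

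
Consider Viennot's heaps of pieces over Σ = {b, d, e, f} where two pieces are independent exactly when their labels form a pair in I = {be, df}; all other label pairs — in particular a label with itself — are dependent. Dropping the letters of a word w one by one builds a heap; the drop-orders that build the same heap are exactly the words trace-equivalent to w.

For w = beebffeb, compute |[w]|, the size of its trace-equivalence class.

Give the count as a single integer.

piece 0:b — minimal
piece 1:e — minimal
piece 2:e rests on {1:e}
piece 3:b rests on {0:b}
piece 4:f rests on {2:e, 3:b}
piece 5:f rests on {4:f}
piece 6:e rests on {5:f}
piece 7:b rests on {5:f}
minimal pieces: {0:b, 1:e}
ways to finish when only these pieces remain (= sum over removing one remaining piece with nothing left below it):
  1 left: {6}→1  {7}→1
  2 left: {6,7}→2
  3 left: {5,6,7}→2
  4 left: {4,5,6,7}→2
  5 left: {2,4,5,6,7}→2  {3,4,5,6,7}→2
  6 left: {0,3,4,5,6,7}→2  {1,2,4,5,6,7}→2  {2,3,4,5,6,7}→4
  placing 0:b first → 6 extensions
  placing 1:e first → 6 extensions
total linear extensions = 12

12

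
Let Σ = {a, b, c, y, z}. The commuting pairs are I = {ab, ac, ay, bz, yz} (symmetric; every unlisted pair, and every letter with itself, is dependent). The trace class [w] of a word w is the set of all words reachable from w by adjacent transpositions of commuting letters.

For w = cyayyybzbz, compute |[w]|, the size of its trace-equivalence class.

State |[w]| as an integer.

112

drop 0:c onto floor
drop 1:y onto {0:c}
drop 2:a onto floor
drop 3:y onto {1:y}
drop 4:y onto {3:y}
drop 5:y onto {4:y}
drop 6:b onto {5:y}
drop 7:z onto {0:c, 2:a}
drop 8:b onto {6:b}
drop 9:z onto {7:z}
ground layer = {0:c, 2:a}
drop-orders for the pieces not yet dropped (sum over which currently-grounded one goes next):
  1 to go: {8} 1  {9} 1
  2 to go: {6,8} 1  {7,9} 1  {8,9} 2
  3 to go: {2,7,9} 1  {5,6,8} 1  {6,8,9} 3  {7,8,9} 3
  4 to go: {2,7,8,9} 4  {4,5,6,8} 1  {5,6,8,9} 4  {6,7,8,9} 6
  5 to go: {2,6,7,8,9} 10  {3,4,5,6,8} 1  {4,5,6,8,9} 5  {5,6,7,8,9} 10
  6 to go: {1,3,4,5,6,8} 1  {2,5,6,7,8,9} 20  {3,4,5,6,8,9} 6  {4,5,6,7,8,9} 15
  7 to go: {1,3,4,5,6,8,9} 7  {2,4,5,6,7,8,9} 35  {3,4,5,6,7,8,9} 21
  8 to go: {1,3,4,5,6,7,8,9} 28  {2,3,4,5,6,7,8,9} 56
  if 0:c drops first: 84 orders
  if 2:a drops first: 28 orders
heap linearizations: 112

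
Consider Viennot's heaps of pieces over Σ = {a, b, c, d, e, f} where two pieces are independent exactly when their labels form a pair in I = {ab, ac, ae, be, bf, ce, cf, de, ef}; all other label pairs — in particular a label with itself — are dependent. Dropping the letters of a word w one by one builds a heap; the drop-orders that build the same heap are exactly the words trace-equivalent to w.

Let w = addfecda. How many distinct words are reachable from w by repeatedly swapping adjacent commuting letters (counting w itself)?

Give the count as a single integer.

#0=a has no predecessor
#1=d depends on [0:a]
#2=d depends on [1:d]
#3=f depends on [2:d]
#4=e has no predecessor
#5=c depends on [2:d]
#6=d depends on [3:f, 5:c]
#7=a depends on [6:d]
sources: [0:a, 4:e]
N(rest) = Σ N(rest − s) over sources s of rest; N(one piece) = 1:
  size 1 → [4]=1  [7]=1
  size 2 → [4,7]=2  [6,7]=1
  size 3 → [3,6,7]=1  [4,6,7]=3  [5,6,7]=1
  size 4 → [3,4,6,7]=4  [3,5,6,7]=2  [4,5,6,7]=4
  size 5 → [2,3,5,6,7]=2  [3,4,5,6,7]=10
  size 6 → [1,2,3,5,6,7]=2  [2,3,4,5,6,7]=12
  first=0(a) contributes 14
  first=4(e) contributes 2
|[w]| = 16

16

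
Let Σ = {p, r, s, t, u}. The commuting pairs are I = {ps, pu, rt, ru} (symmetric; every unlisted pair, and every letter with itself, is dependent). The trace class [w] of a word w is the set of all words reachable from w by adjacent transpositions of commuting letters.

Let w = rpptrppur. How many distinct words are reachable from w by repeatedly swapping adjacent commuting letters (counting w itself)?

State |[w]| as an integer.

#0=r has no predecessor
#1=p depends on [0:r]
#2=p depends on [1:p]
#3=t depends on [2:p]
#4=r depends on [2:p]
#5=p depends on [3:t, 4:r]
#6=p depends on [5:p]
#7=u depends on [3:t]
#8=r depends on [6:p]
sources: [0:r]
N(rest) = Σ N(rest − s) over sources s of rest; N(one piece) = 1:
  size 1 → [7]=1  [8]=1
  size 2 → [6,8]=1  [7,8]=2
  size 3 → [5,6,8]=1  [6,7,8]=3
  size 4 → [4,5,6,8]=1  [5,6,7,8]=4
  size 5 → [3,5,6,7,8]=4  [4,5,6,7,8]=5
  size 6 → [3,4,5,6,7,8]=9
  size 7 → [2,3,4,5,6,7,8]=9
  first=0(r) contributes 9

9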